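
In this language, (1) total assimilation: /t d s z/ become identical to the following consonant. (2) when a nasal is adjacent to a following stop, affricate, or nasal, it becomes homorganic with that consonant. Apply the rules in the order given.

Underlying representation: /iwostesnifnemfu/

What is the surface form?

Rule 1: /s/ before /t/ → [t] (total assimilation)
Rule 1: /s/ before /n/ → [n] (total assimilation)
After rule 1: iwottennifnemfu
Rule 2: no segment meets the rule's conditions; no change.

[iwottennifnemfu]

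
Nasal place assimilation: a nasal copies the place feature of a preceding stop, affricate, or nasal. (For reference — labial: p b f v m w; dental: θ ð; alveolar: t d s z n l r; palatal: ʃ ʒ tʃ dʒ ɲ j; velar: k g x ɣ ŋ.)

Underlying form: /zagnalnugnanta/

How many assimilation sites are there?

/n/ after /g/ (velar) → [ŋ]
/n/ after /g/ (velar) → [ŋ]
2 segments change.

2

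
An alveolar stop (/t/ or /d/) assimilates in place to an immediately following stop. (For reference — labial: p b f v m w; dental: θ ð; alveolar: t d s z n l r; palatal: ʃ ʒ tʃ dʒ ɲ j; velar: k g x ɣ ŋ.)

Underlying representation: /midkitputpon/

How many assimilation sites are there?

/d/ before /k/ (velar) → [g]
/t/ before /p/ (labial) → [p]
/t/ before /p/ (labial) → [p]
3 segments change.

3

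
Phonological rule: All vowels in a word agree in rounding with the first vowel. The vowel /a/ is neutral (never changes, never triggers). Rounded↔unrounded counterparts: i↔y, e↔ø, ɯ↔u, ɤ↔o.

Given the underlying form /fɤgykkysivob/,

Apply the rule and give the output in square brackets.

[fɤgikkisivɤb]

/y/ harmonizes with /ɤ/ ([-round]) → [i]
/y/ harmonizes with /ɤ/ ([-round]) → [i]
/o/ harmonizes with /ɤ/ ([-round]) → [ɤ]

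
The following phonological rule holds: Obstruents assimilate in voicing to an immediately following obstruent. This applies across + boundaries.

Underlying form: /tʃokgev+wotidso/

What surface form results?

[tʃoggev+wotitso]

/k/ before /g/ (voiced) → [g]
/d/ before /s/ (voiceless) → [t]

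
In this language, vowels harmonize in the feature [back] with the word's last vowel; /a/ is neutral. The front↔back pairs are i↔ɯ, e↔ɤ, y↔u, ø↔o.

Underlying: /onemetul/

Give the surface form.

[onɤmɤtul]

/e/ harmonizes with /u/ ([+back]) → [ɤ]
/e/ harmonizes with /u/ ([+back]) → [ɤ]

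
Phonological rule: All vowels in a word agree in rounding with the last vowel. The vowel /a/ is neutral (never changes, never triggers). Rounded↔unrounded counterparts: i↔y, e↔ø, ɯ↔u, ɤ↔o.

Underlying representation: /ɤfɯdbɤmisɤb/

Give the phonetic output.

[ɤfɯdbɤmisɤb]

no segment meets the rule's conditions; no change.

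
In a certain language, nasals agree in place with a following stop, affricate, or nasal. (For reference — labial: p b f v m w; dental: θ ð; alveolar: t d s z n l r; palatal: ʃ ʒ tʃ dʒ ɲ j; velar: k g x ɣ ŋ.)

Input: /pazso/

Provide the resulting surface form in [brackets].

[pazso]

no segment meets the rule's conditions; no change.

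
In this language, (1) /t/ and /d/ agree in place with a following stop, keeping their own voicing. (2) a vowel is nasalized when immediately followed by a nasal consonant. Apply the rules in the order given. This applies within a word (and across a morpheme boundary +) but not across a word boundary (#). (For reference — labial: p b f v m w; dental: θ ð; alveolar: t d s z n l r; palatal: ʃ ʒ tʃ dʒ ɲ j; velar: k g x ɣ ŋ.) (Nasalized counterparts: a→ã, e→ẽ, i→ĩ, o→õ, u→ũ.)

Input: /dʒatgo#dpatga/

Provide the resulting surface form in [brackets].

[dʒakgo#bpakga]

Rule 1: /t/ before /g/ (velar) → [k]
Rule 1: /d/ before /p/ (labial) → [b]
Rule 1: /t/ before /g/ (velar) → [k]
After rule 1: dʒakgo#bpakga
Rule 2: no segment meets the rule's conditions; no change.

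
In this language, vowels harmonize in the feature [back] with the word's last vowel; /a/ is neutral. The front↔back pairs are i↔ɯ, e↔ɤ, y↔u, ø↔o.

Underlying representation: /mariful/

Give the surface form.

/i/ harmonizes with /u/ ([+back]) → [ɯ]

[marɯful]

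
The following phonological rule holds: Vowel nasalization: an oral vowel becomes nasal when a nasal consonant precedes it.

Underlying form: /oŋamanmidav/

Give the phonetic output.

[oŋãmãnmĩdav]

/a/ after nasal /ŋ/ → [ã]
/a/ after nasal /m/ → [ã]
/i/ after nasal /m/ → [ĩ]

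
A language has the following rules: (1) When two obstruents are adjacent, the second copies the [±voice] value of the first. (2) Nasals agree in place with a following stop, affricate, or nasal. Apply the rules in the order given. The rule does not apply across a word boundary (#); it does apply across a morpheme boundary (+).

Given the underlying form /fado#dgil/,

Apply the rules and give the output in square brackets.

[fado#dgil]

Rule 1: no segment meets the rule's conditions; no change.
After rule 1: fado#dgil
Rule 2: no segment meets the rule's conditions; no change.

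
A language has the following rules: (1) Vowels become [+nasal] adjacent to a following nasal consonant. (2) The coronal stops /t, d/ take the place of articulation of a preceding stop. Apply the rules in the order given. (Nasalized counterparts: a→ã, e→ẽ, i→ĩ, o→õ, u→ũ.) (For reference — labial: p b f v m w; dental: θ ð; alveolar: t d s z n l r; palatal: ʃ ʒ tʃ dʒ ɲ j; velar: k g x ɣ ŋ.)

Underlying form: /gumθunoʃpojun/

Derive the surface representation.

Rule 1: /u/ before nasal /m/ → [ũ]
Rule 1: /u/ before nasal /n/ → [ũ]
Rule 1: /u/ before nasal /n/ → [ũ]
After rule 1: gũmθũnoʃpojũn
Rule 2: no segment meets the rule's conditions; no change.

[gũmθũnoʃpojũn]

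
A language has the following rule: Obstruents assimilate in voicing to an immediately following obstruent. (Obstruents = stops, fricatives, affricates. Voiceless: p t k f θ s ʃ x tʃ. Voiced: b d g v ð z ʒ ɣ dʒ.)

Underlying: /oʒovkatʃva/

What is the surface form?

/v/ before /k/ (voiceless) → [f]
/tʃ/ before /v/ (voiced) → [dʒ]

[oʒofkadʒva]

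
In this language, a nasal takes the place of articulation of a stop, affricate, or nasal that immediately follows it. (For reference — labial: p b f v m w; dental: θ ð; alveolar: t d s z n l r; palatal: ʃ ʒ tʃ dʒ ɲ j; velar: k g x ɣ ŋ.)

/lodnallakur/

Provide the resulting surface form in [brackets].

[lodnallakur]

no segment meets the rule's conditions; no change.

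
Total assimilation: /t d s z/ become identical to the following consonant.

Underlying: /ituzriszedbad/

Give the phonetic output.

[iturrizzebbad]

/z/ before /r/ → [r] (total assimilation)
/s/ before /z/ → [z] (total assimilation)
/d/ before /b/ → [b] (total assimilation)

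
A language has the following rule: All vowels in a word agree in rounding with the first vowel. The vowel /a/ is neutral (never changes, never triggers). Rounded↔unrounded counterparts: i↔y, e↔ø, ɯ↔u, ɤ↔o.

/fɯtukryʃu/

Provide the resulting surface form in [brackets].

[fɯtɯkriʃɯ]

/u/ harmonizes with /ɯ/ ([-round]) → [ɯ]
/y/ harmonizes with /ɯ/ ([-round]) → [i]
/u/ harmonizes with /ɯ/ ([-round]) → [ɯ]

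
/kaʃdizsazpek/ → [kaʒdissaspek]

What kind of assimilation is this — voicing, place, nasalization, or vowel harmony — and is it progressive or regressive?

voicing assimilation, regressive

/ʃ/→[ʒ] /z/→[s] /z/→[s].
Each target copies a feature from the following segment, so the direction is regressive.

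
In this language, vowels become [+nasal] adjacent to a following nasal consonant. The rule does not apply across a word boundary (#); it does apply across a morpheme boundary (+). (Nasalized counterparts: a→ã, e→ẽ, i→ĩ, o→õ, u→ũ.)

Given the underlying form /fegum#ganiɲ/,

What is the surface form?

[fegũm#gãnĩɲ]

/u/ before nasal /m/ → [ũ]
/a/ before nasal /n/ → [ã]
/i/ before nasal /ɲ/ → [ĩ]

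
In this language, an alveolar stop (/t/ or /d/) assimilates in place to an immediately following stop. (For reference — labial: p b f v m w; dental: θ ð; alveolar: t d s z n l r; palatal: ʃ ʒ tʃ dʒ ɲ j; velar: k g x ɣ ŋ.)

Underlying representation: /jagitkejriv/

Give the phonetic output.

/t/ before /k/ (velar) → [k]

[jagikkejriv]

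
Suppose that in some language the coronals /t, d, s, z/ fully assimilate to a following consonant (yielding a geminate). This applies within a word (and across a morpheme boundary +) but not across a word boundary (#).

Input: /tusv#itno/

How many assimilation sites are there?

/s/ before /v/ → [v] (total assimilation)
/t/ before /n/ → [n] (total assimilation)
2 segments change.

2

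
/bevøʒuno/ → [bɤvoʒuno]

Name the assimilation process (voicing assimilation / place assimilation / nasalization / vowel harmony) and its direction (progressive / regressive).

/e/→[ɤ] /ø/→[o].
Vowels agree with the last vowel, so the harmony is regressive.

vowel harmony, regressive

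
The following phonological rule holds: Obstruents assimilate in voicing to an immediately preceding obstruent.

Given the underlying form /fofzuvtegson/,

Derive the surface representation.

[fofsuvdegzon]

/z/ after /f/ (voiceless) → [s]
/t/ after /v/ (voiced) → [d]
/s/ after /g/ (voiced) → [z]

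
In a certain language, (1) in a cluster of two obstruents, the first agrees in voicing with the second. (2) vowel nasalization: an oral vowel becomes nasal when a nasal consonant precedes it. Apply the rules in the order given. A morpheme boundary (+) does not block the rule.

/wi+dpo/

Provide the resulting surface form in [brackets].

[wi+tpo]

Rule 1: /d/ before /p/ (voiceless) → [t]
After rule 1: wi+tpo
Rule 2: no segment meets the rule's conditions; no change.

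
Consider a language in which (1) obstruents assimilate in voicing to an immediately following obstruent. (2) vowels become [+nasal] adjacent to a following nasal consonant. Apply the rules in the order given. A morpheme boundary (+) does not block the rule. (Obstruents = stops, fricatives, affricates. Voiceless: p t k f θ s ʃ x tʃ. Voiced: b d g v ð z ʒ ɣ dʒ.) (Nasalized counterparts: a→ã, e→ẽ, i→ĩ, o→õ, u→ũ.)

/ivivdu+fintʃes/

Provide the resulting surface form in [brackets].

[ivivdu+fĩntʃes]

Rule 1: no segment meets the rule's conditions; no change.
After rule 1: ivivdu+fintʃes
Rule 2: /i/ before nasal /n/ → [ĩ]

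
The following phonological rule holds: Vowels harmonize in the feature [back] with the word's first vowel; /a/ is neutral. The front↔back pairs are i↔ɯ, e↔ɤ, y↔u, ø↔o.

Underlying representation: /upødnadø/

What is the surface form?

[upodnado]

/ø/ harmonizes with /u/ ([+back]) → [o]
/ø/ harmonizes with /u/ ([+back]) → [o]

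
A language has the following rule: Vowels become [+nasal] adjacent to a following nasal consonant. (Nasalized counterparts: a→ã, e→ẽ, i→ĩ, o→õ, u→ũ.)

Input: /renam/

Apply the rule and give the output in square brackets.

[rẽnãm]

/e/ before nasal /n/ → [ẽ]
/a/ before nasal /m/ → [ã]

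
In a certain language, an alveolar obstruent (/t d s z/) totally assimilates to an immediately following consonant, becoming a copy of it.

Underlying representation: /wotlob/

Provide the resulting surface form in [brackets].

/t/ before /l/ → [l] (total assimilation)

[wollob]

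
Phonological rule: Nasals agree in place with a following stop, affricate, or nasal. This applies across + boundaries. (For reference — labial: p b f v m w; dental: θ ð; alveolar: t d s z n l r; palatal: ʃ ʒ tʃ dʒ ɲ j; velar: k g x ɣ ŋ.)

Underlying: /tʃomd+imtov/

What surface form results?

[tʃond+intov]

/m/ before /d/ (alveolar) → [n]
/m/ before /t/ (alveolar) → [n]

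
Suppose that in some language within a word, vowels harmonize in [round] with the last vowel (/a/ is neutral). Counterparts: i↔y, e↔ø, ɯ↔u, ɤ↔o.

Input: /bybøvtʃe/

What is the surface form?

/y/ harmonizes with /e/ ([-round]) → [i]
/ø/ harmonizes with /e/ ([-round]) → [e]

[bibevtʃe]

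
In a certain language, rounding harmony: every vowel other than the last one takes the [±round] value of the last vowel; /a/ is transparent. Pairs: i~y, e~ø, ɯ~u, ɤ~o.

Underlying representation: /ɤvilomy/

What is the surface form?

[ovylomy]

/ɤ/ harmonizes with /y/ ([+round]) → [o]
/i/ harmonizes with /y/ ([+round]) → [y]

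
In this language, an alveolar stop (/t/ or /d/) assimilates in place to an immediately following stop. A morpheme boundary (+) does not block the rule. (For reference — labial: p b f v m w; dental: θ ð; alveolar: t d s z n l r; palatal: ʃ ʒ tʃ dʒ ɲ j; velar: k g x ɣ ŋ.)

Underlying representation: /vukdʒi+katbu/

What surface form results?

/t/ before /b/ (labial) → [p]

[vukdʒi+kapbu]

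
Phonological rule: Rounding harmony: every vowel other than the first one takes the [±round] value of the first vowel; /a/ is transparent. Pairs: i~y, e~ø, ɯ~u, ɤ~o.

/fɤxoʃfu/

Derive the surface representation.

[fɤxɤʃfɯ]

/o/ harmonizes with /ɤ/ ([-round]) → [ɤ]
/u/ harmonizes with /ɤ/ ([-round]) → [ɯ]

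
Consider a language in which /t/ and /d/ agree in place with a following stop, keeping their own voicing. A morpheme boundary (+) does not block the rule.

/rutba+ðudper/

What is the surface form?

[rupba+ðubper]

/t/ before /b/ (labial) → [p]
/d/ before /p/ (labial) → [b]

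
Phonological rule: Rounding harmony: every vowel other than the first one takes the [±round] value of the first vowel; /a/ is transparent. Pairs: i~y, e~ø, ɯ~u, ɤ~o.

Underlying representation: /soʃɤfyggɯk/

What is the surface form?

/ɤ/ harmonizes with /o/ ([+round]) → [o]
/ɯ/ harmonizes with /o/ ([+round]) → [u]

[soʃofygguk]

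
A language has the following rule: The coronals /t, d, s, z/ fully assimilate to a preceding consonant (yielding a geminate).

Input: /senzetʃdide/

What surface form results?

[sennetʃtʃide]

/z/ after /n/ → [n] (total assimilation)
/d/ after /tʃ/ → [tʃ] (total assimilation)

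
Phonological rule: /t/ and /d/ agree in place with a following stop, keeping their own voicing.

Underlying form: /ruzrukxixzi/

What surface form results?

no segment meets the rule's conditions; no change.

[ruzrukxixzi]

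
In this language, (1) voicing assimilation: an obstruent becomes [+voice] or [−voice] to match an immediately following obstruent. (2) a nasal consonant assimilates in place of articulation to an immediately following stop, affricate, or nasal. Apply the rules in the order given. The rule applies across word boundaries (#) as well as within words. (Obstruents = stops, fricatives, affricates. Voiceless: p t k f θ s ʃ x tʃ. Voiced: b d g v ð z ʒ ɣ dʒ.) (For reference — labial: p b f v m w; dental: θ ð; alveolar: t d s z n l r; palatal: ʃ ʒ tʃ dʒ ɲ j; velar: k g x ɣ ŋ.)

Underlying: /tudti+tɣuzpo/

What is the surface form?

Rule 1: /d/ before /t/ (voiceless) → [t]
Rule 1: /t/ before /ɣ/ (voiced) → [d]
Rule 1: /z/ before /p/ (voiceless) → [s]
After rule 1: tutti+dɣuspo
Rule 2: no segment meets the rule's conditions; no change.

[tutti+dɣuspo]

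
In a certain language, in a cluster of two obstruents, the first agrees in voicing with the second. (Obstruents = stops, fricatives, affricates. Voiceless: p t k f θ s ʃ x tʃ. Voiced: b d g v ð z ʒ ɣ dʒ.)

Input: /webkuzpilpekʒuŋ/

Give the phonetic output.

/b/ before /k/ (voiceless) → [p]
/z/ before /p/ (voiceless) → [s]
/k/ before /ʒ/ (voiced) → [g]

[wepkuspilpegʒuŋ]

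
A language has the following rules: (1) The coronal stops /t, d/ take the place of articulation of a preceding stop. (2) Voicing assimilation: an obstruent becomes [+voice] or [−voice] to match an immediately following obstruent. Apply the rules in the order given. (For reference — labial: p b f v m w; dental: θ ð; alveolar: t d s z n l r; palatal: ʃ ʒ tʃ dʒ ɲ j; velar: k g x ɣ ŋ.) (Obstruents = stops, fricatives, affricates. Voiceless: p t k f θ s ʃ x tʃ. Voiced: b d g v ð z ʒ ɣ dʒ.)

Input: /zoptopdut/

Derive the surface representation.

[zoppobbut]

Rule 1: /t/ after /p/ (labial) → [p]
Rule 1: /d/ after /p/ (labial) → [b]
After rule 1: zoppopbut
Rule 2: /p/ before /b/ (voiced) → [b]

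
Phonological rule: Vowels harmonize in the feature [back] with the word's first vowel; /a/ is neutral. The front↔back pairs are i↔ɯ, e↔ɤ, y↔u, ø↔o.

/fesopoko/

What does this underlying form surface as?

[fesøpøkø]

/o/ harmonizes with /e/ ([-back]) → [ø]
/o/ harmonizes with /e/ ([-back]) → [ø]
/o/ harmonizes with /e/ ([-back]) → [ø]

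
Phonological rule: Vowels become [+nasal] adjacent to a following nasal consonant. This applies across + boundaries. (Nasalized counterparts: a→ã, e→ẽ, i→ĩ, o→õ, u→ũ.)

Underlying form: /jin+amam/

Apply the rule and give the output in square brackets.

[jĩn+ãmãm]

/i/ before nasal /n/ → [ĩ]
/a/ before nasal /m/ → [ã]
/a/ before nasal /m/ → [ã]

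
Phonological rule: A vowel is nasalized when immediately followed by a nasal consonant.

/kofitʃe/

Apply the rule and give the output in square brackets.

no segment meets the rule's conditions; no change.

[kofitʃe]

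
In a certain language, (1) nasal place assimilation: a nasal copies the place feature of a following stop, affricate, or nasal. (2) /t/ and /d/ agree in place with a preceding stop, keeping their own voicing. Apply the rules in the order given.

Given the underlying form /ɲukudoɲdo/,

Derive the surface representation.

Rule 1: /ɲ/ before /d/ (alveolar) → [n]
After rule 1: ɲukudondo
Rule 2: no segment meets the rule's conditions; no change.

[ɲukudondo]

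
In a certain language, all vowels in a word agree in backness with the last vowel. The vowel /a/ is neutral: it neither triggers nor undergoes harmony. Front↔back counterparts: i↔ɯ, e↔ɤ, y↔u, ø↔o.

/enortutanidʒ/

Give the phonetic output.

/o/ harmonizes with /i/ ([-back]) → [ø]
/u/ harmonizes with /i/ ([-back]) → [y]

[enørtytanidʒ]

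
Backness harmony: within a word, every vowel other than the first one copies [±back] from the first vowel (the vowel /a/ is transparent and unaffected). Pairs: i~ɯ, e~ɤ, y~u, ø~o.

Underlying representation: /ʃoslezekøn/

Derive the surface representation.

/e/ harmonizes with /o/ ([+back]) → [ɤ]
/e/ harmonizes with /o/ ([+back]) → [ɤ]
/ø/ harmonizes with /o/ ([+back]) → [o]

[ʃoslɤzɤkon]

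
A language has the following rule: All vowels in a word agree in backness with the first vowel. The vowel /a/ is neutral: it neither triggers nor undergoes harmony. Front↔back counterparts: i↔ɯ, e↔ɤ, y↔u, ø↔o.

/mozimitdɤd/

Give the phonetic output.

[mozɯmɯtdɤd]

/i/ harmonizes with /o/ ([+back]) → [ɯ]
/i/ harmonizes with /o/ ([+back]) → [ɯ]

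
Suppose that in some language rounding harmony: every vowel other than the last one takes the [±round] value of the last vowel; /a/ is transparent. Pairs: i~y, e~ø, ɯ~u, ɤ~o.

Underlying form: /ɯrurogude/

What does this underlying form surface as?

/u/ harmonizes with /e/ ([-round]) → [ɯ]
/o/ harmonizes with /e/ ([-round]) → [ɤ]
/u/ harmonizes with /e/ ([-round]) → [ɯ]

[ɯrɯrɤgɯde]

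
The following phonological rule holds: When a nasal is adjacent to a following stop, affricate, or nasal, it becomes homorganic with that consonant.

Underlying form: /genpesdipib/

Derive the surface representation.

/n/ before /p/ (labial) → [m]

[gempesdipib]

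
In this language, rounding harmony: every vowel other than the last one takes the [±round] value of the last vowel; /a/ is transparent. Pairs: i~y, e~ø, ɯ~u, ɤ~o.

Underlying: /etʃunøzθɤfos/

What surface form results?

/e/ harmonizes with /o/ ([+round]) → [ø]
/ɤ/ harmonizes with /o/ ([+round]) → [o]

[øtʃunøzθofos]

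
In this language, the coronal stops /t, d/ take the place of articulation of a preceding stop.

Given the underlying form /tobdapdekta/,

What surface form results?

[tobbapbekka]

/d/ after /b/ (labial) → [b]
/d/ after /p/ (labial) → [b]
/t/ after /k/ (velar) → [k]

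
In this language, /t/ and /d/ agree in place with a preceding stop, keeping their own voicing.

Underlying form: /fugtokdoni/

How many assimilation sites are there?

/t/ after /g/ (velar) → [k]
/d/ after /k/ (velar) → [g]
2 segments change.

2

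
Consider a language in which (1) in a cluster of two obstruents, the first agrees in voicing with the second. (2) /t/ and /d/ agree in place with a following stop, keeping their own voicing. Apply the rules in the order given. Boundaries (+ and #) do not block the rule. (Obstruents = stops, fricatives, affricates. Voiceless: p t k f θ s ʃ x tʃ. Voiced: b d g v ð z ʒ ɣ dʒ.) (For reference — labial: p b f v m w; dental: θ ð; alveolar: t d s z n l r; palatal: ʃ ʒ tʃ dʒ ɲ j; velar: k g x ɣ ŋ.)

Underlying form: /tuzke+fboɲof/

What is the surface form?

Rule 1: /z/ before /k/ (voiceless) → [s]
Rule 1: /f/ before /b/ (voiced) → [v]
After rule 1: tuske+vboɲof
Rule 2: no segment meets the rule's conditions; no change.

[tuske+vboɲof]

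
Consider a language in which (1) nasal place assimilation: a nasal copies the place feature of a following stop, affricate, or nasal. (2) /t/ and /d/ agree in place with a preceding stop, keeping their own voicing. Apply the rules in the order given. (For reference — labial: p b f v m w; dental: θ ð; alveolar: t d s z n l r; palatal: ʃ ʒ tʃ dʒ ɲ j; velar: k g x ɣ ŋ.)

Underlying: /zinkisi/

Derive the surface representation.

Rule 1: /n/ before /k/ (velar) → [ŋ]
After rule 1: ziŋkisi
Rule 2: no segment meets the rule's conditions; no change.

[ziŋkisi]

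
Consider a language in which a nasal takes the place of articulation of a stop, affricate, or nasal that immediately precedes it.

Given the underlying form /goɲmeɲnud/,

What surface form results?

/m/ after /ɲ/ (palatal) → [ɲ]
/n/ after /ɲ/ (palatal) → [ɲ]

[goɲɲeɲɲud]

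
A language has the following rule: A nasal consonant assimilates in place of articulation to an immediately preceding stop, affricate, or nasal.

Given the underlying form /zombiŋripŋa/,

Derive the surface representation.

/ŋ/ after /p/ (labial) → [m]

[zombiŋripma]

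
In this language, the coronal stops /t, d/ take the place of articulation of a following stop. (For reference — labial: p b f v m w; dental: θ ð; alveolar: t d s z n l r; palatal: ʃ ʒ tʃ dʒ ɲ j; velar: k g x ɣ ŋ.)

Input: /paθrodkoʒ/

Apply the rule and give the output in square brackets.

/d/ before /k/ (velar) → [g]

[paθrogkoʒ]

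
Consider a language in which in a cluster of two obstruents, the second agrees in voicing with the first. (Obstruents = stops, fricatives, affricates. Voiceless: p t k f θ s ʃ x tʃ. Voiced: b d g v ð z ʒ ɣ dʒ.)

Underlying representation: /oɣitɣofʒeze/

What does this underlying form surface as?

/ɣ/ after /t/ (voiceless) → [x]
/ʒ/ after /f/ (voiceless) → [ʃ]

[oɣitxofʃeze]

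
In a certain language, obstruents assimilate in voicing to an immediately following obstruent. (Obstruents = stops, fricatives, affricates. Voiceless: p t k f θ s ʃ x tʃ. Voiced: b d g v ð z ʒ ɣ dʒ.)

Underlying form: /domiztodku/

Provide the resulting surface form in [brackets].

[domistotku]

/z/ before /t/ (voiceless) → [s]
/d/ before /k/ (voiceless) → [t]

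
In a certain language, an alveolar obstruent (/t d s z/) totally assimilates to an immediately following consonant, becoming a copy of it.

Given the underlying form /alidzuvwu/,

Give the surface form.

/d/ before /z/ → [z] (total assimilation)

[alizzuvwu]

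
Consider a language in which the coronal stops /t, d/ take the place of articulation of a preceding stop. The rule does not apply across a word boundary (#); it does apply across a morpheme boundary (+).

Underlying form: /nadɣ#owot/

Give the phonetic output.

no segment meets the rule's conditions; no change.

[nadɣ#owot]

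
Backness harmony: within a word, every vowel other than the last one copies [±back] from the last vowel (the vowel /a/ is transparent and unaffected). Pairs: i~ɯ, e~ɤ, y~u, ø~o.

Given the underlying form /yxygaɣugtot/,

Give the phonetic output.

[uxugaɣugtot]

/y/ harmonizes with /o/ ([+back]) → [u]
/y/ harmonizes with /o/ ([+back]) → [u]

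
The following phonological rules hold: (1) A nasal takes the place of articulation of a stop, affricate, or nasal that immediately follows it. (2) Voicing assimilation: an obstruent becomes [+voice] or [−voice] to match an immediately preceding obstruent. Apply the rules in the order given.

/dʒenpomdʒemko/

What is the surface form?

Rule 1: /n/ before /p/ (labial) → [m]
Rule 1: /m/ before /dʒ/ (palatal) → [ɲ]
Rule 1: /m/ before /k/ (velar) → [ŋ]
After rule 1: dʒempoɲdʒeŋko
Rule 2: no segment meets the rule's conditions; no change.

[dʒempoɲdʒeŋko]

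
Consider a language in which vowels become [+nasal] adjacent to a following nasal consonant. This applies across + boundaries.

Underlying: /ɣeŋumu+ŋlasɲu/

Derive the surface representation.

/e/ before nasal /ŋ/ → [ẽ]
/u/ before nasal /m/ → [ũ]
/u/ before nasal /ŋ/ → [ũ]

[ɣẽŋũmũ+ŋlasɲu]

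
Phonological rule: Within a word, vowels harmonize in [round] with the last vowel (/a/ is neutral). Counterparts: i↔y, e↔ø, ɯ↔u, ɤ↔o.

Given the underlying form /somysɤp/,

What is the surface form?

/o/ harmonizes with /ɤ/ ([-round]) → [ɤ]
/y/ harmonizes with /ɤ/ ([-round]) → [i]

[sɤmisɤp]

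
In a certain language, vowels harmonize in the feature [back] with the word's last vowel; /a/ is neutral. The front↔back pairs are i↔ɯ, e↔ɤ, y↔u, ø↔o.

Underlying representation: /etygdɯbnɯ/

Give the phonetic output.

[ɤtugdɯbnɯ]

/e/ harmonizes with /ɯ/ ([+back]) → [ɤ]
/y/ harmonizes with /ɯ/ ([+back]) → [u]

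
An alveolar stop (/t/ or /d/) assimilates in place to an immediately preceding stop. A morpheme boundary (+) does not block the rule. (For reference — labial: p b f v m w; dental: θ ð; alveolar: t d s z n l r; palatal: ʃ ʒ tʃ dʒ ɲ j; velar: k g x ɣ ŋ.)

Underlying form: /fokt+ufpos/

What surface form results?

/t/ after /k/ (velar) → [k]

[fokk+ufpos]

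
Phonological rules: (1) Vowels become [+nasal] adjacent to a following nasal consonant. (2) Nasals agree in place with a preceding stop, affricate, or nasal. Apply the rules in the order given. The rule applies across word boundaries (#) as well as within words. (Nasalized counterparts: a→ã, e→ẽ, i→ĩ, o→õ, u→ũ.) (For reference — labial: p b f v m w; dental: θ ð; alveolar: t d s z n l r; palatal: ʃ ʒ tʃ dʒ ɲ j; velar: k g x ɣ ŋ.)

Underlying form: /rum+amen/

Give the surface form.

Rule 1: /u/ before nasal /m/ → [ũ]
Rule 1: /a/ before nasal /m/ → [ã]
Rule 1: /e/ before nasal /n/ → [ẽ]
After rule 1: rũm+ãmẽn
Rule 2: no segment meets the rule's conditions; no change.

[rũm+ãmẽn]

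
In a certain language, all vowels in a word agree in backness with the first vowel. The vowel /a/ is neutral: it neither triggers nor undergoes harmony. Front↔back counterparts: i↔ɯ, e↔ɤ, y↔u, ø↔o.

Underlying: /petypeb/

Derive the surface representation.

no segment meets the rule's conditions; no change.

[petypeb]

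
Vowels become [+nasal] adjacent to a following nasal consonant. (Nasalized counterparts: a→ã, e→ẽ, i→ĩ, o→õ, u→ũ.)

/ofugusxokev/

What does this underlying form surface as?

no segment meets the rule's conditions; no change.

[ofugusxokev]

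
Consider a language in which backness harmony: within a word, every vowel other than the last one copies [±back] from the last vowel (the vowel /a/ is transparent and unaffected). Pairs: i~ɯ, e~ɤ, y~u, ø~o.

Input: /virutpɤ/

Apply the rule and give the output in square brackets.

/i/ harmonizes with /ɤ/ ([+back]) → [ɯ]

[vɯrutpɤ]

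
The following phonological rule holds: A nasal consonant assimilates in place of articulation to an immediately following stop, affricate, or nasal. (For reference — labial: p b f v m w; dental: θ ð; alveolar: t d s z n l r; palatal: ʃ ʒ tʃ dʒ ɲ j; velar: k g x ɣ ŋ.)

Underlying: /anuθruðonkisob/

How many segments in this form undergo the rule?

1

/n/ before /k/ (velar) → [ŋ]
1 segment changes.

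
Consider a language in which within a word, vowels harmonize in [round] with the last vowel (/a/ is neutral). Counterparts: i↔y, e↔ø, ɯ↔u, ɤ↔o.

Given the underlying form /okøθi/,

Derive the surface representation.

[ɤkeθi]

/o/ harmonizes with /i/ ([-round]) → [ɤ]
/ø/ harmonizes with /i/ ([-round]) → [e]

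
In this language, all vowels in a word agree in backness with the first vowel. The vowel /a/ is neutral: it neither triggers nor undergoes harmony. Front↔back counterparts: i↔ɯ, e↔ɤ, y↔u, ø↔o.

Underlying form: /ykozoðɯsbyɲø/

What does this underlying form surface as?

[ykøzøðisbyɲø]

/o/ harmonizes with /y/ ([-back]) → [ø]
/o/ harmonizes with /y/ ([-back]) → [ø]
/ɯ/ harmonizes with /y/ ([-back]) → [i]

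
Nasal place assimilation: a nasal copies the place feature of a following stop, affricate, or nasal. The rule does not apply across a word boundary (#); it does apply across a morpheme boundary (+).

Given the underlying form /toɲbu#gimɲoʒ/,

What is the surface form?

[tombu#giɲɲoʒ]

/ɲ/ before /b/ (labial) → [m]
/m/ before /ɲ/ (palatal) → [ɲ]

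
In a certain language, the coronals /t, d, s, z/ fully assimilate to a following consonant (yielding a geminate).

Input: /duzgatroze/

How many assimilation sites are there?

/z/ before /g/ → [g] (total assimilation)
/t/ before /r/ → [r] (total assimilation)
2 segments change.

2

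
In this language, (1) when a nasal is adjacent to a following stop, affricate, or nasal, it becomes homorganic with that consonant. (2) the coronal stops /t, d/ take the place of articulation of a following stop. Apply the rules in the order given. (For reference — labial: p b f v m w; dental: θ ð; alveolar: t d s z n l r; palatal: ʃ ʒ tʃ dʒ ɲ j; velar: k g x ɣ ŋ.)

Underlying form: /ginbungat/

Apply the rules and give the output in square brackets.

Rule 1: /n/ before /b/ (labial) → [m]
Rule 1: /n/ before /g/ (velar) → [ŋ]
After rule 1: gimbuŋgat
Rule 2: no segment meets the rule's conditions; no change.

[gimbuŋgat]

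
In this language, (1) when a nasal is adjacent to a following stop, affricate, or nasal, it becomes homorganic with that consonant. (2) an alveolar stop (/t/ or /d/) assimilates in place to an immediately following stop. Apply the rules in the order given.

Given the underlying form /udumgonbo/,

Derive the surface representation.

[uduŋgombo]

Rule 1: /m/ before /g/ (velar) → [ŋ]
Rule 1: /n/ before /b/ (labial) → [m]
After rule 1: uduŋgombo
Rule 2: no segment meets the rule's conditions; no change.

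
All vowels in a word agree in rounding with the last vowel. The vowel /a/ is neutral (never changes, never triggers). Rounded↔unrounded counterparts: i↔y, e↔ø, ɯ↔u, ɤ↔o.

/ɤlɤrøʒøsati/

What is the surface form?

/ø/ harmonizes with /i/ ([-round]) → [e]
/ø/ harmonizes with /i/ ([-round]) → [e]

[ɤlɤreʒesati]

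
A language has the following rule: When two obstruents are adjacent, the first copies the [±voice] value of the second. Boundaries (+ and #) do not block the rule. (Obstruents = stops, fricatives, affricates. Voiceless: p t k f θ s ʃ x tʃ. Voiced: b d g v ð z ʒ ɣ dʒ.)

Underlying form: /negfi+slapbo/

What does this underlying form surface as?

[nekfi+slabbo]

/g/ before /f/ (voiceless) → [k]
/p/ before /b/ (voiced) → [b]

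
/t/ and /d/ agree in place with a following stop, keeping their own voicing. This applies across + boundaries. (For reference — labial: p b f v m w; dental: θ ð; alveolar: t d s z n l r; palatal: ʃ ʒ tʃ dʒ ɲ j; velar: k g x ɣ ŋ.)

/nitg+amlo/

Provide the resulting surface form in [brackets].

/t/ before /g/ (velar) → [k]

[nikg+amlo]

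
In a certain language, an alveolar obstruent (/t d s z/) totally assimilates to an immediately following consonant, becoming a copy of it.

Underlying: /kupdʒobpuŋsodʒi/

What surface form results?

[kupdʒobpuŋsodʒi]

no segment meets the rule's conditions; no change.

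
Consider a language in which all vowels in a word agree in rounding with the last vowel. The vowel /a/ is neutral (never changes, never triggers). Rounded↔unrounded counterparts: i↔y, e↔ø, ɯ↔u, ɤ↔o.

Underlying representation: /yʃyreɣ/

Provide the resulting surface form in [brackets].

[iʃireɣ]

/y/ harmonizes with /e/ ([-round]) → [i]
/y/ harmonizes with /e/ ([-round]) → [i]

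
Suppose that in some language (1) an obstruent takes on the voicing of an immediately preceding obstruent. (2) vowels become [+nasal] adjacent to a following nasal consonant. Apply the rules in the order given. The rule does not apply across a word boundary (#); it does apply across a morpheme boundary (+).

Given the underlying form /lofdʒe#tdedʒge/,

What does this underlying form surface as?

Rule 1: /dʒ/ after /f/ (voiceless) → [tʃ]
Rule 1: /d/ after /t/ (voiceless) → [t]
After rule 1: loftʃe#ttedʒge
Rule 2: no segment meets the rule's conditions; no change.

[loftʃe#ttedʒge]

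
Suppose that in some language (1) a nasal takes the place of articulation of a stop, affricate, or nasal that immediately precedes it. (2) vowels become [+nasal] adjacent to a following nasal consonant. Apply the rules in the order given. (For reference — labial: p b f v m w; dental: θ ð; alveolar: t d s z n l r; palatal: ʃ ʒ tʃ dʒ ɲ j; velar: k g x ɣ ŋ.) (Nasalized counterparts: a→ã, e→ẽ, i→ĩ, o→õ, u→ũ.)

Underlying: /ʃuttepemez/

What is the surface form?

Rule 1: no segment meets the rule's conditions; no change.
After rule 1: ʃuttepemez
Rule 2: /e/ before nasal /m/ → [ẽ]

[ʃuttepẽmez]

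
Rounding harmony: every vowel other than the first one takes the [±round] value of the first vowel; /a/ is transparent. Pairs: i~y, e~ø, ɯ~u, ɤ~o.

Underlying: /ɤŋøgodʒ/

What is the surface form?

[ɤŋegɤdʒ]

/ø/ harmonizes with /ɤ/ ([-round]) → [e]
/o/ harmonizes with /ɤ/ ([-round]) → [ɤ]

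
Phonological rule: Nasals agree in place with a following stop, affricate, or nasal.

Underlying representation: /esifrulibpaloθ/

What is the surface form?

[esifrulibpaloθ]

no segment meets the rule's conditions; no change.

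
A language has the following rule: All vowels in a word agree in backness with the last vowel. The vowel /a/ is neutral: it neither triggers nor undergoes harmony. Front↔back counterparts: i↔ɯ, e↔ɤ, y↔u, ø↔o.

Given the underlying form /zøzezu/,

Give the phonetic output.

/ø/ harmonizes with /u/ ([+back]) → [o]
/e/ harmonizes with /u/ ([+back]) → [ɤ]

[zozɤzu]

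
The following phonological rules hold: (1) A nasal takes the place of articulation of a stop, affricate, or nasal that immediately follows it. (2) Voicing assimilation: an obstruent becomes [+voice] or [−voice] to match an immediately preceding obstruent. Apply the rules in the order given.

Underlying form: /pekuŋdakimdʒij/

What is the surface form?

Rule 1: /ŋ/ before /d/ (alveolar) → [n]
Rule 1: /m/ before /dʒ/ (palatal) → [ɲ]
After rule 1: pekundakiɲdʒij
Rule 2: no segment meets the rule's conditions; no change.

[pekundakiɲdʒij]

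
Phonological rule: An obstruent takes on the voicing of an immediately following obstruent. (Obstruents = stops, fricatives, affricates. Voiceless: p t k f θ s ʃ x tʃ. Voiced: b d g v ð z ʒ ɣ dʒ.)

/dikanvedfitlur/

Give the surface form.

[dikanvetfitlur]

/d/ before /f/ (voiceless) → [t]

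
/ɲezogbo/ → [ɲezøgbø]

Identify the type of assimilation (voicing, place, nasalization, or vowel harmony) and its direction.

/o/→[ø] /o/→[ø].
Vowels agree with the first vowel, so the harmony is progressive.

vowel harmony, progressive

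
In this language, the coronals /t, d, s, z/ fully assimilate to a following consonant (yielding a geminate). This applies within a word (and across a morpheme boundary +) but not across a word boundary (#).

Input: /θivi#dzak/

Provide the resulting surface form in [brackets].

[θivi#zzak]

/d/ before /z/ → [z] (total assimilation)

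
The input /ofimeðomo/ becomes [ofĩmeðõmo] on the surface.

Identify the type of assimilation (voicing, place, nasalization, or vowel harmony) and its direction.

/i/→[ĩ] /o/→[õ].
Each target copies a feature from the following segment, so the direction is regressive.

nasalization, regressive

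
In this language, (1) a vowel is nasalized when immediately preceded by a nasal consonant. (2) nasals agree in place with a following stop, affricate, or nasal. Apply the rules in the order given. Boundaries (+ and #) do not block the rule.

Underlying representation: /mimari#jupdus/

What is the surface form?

Rule 1: /i/ after nasal /m/ → [ĩ]
Rule 1: /a/ after nasal /m/ → [ã]
After rule 1: mĩmãri#jupdus
Rule 2: no segment meets the rule's conditions; no change.

[mĩmãri#jupdus]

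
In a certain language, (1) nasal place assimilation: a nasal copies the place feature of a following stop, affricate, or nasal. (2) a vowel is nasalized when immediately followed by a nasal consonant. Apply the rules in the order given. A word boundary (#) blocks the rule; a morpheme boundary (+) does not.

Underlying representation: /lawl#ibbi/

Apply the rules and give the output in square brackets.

Rule 1: no segment meets the rule's conditions; no change.
After rule 1: lawl#ibbi
Rule 2: no segment meets the rule's conditions; no change.

[lawl#ibbi]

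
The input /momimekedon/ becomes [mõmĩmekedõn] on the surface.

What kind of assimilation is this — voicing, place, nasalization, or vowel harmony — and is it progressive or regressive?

nasalization, regressive

/o/→[õ] /i/→[ĩ] /o/→[õ].
Each target copies a feature from the following segment, so the direction is regressive.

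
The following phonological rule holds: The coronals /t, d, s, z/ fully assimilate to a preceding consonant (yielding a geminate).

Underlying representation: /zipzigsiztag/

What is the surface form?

/z/ after /p/ → [p] (total assimilation)
/s/ after /g/ → [g] (total assimilation)
/t/ after /z/ → [z] (total assimilation)

[zippiggizzag]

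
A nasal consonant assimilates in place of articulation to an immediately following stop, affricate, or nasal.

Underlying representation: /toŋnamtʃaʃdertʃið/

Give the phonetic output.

[tonnaɲtʃaʃdertʃið]

/ŋ/ before /n/ (alveolar) → [n]
/m/ before /tʃ/ (palatal) → [ɲ]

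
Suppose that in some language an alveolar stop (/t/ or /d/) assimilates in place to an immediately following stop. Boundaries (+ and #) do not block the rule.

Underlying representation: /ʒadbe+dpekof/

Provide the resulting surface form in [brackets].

/d/ before /b/ (labial) → [b]
/d/ before /p/ (labial) → [b]

[ʒabbe+bpekof]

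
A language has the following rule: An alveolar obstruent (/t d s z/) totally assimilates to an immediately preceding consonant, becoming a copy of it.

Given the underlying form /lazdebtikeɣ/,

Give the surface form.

[lazzebbikeɣ]

/d/ after /z/ → [z] (total assimilation)
/t/ after /b/ → [b] (total assimilation)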